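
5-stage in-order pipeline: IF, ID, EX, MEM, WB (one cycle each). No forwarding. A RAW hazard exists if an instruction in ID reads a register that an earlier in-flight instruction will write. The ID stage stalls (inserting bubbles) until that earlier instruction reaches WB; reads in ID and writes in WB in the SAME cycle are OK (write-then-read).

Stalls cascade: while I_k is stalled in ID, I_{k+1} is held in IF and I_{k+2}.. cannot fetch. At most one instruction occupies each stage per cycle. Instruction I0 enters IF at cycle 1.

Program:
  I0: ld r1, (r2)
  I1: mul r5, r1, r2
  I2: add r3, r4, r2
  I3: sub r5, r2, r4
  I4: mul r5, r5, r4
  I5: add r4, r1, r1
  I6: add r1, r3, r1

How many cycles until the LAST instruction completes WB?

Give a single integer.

Answer: 15

Derivation:
I0 ld r1 <- r2: IF@1 ID@2 stall=0 (-) EX@3 MEM@4 WB@5
I1 mul r5 <- r1,r2: IF@2 ID@3 stall=2 (RAW on I0.r1 (WB@5)) EX@6 MEM@7 WB@8
I2 add r3 <- r4,r2: IF@3 ID@6 stall=0 (-) EX@7 MEM@8 WB@9
I3 sub r5 <- r2,r4: IF@6 ID@7 stall=0 (-) EX@8 MEM@9 WB@10
I4 mul r5 <- r5,r4: IF@7 ID@8 stall=2 (RAW on I3.r5 (WB@10)) EX@11 MEM@12 WB@13
I5 add r4 <- r1,r1: IF@8 ID@11 stall=0 (-) EX@12 MEM@13 WB@14
I6 add r1 <- r3,r1: IF@11 ID@12 stall=0 (-) EX@13 MEM@14 WB@15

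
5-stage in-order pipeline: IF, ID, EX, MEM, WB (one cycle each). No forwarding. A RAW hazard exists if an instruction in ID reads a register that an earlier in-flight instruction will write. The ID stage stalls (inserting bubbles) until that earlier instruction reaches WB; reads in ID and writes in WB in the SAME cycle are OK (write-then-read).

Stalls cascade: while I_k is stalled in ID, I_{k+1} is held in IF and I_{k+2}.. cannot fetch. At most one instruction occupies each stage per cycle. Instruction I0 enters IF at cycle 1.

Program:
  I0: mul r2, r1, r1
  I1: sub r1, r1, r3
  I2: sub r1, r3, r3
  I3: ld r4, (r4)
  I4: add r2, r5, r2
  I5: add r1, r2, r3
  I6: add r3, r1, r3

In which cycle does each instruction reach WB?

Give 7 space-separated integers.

I0 mul r2 <- r1,r1: IF@1 ID@2 stall=0 (-) EX@3 MEM@4 WB@5
I1 sub r1 <- r1,r3: IF@2 ID@3 stall=0 (-) EX@4 MEM@5 WB@6
I2 sub r1 <- r3,r3: IF@3 ID@4 stall=0 (-) EX@5 MEM@6 WB@7
I3 ld r4 <- r4: IF@4 ID@5 stall=0 (-) EX@6 MEM@7 WB@8
I4 add r2 <- r5,r2: IF@5 ID@6 stall=0 (-) EX@7 MEM@8 WB@9
I5 add r1 <- r2,r3: IF@6 ID@7 stall=2 (RAW on I4.r2 (WB@9)) EX@10 MEM@11 WB@12
I6 add r3 <- r1,r3: IF@7 ID@10 stall=2 (RAW on I5.r1 (WB@12)) EX@13 MEM@14 WB@15

Answer: 5 6 7 8 9 12 15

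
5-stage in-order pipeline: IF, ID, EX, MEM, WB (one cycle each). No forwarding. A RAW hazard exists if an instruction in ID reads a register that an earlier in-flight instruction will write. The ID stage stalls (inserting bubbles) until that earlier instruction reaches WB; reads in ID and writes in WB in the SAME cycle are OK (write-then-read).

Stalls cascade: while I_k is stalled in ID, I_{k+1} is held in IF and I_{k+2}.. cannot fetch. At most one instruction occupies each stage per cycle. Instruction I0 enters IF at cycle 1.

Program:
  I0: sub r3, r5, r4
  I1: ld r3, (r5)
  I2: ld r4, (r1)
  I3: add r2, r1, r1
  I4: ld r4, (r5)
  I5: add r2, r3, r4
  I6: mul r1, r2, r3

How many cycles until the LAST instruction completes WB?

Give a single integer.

Answer: 15

Derivation:
I0 sub r3 <- r5,r4: IF@1 ID@2 stall=0 (-) EX@3 MEM@4 WB@5
I1 ld r3 <- r5: IF@2 ID@3 stall=0 (-) EX@4 MEM@5 WB@6
I2 ld r4 <- r1: IF@3 ID@4 stall=0 (-) EX@5 MEM@6 WB@7
I3 add r2 <- r1,r1: IF@4 ID@5 stall=0 (-) EX@6 MEM@7 WB@8
I4 ld r4 <- r5: IF@5 ID@6 stall=0 (-) EX@7 MEM@8 WB@9
I5 add r2 <- r3,r4: IF@6 ID@7 stall=2 (RAW on I4.r4 (WB@9)) EX@10 MEM@11 WB@12
I6 mul r1 <- r2,r3: IF@7 ID@10 stall=2 (RAW on I5.r2 (WB@12)) EX@13 MEM@14 WB@15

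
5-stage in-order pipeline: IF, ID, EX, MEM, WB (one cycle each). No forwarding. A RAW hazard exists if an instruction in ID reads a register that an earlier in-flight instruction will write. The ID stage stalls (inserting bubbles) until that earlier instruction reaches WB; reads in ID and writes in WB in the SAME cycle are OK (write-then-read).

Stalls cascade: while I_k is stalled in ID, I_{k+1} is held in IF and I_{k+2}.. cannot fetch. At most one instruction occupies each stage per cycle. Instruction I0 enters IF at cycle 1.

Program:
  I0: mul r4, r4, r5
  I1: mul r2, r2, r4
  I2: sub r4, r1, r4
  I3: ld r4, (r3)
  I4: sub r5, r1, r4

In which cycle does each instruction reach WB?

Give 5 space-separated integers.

Answer: 5 8 9 10 13

Derivation:
I0 mul r4 <- r4,r5: IF@1 ID@2 stall=0 (-) EX@3 MEM@4 WB@5
I1 mul r2 <- r2,r4: IF@2 ID@3 stall=2 (RAW on I0.r4 (WB@5)) EX@6 MEM@7 WB@8
I2 sub r4 <- r1,r4: IF@3 ID@6 stall=0 (-) EX@7 MEM@8 WB@9
I3 ld r4 <- r3: IF@6 ID@7 stall=0 (-) EX@8 MEM@9 WB@10
I4 sub r5 <- r1,r4: IF@7 ID@8 stall=2 (RAW on I3.r4 (WB@10)) EX@11 MEM@12 WB@13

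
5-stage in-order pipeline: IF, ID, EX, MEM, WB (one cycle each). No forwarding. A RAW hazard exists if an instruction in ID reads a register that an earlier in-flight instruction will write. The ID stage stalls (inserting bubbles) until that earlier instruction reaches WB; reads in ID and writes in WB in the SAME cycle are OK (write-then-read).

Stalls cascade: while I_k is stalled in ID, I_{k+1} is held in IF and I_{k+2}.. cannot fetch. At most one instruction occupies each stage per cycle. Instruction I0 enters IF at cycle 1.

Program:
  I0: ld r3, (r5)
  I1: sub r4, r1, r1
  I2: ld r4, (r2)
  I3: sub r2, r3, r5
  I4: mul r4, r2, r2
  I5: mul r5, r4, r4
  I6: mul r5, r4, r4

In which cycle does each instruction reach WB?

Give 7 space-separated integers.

I0 ld r3 <- r5: IF@1 ID@2 stall=0 (-) EX@3 MEM@4 WB@5
I1 sub r4 <- r1,r1: IF@2 ID@3 stall=0 (-) EX@4 MEM@5 WB@6
I2 ld r4 <- r2: IF@3 ID@4 stall=0 (-) EX@5 MEM@6 WB@7
I3 sub r2 <- r3,r5: IF@4 ID@5 stall=0 (-) EX@6 MEM@7 WB@8
I4 mul r4 <- r2,r2: IF@5 ID@6 stall=2 (RAW on I3.r2 (WB@8)) EX@9 MEM@10 WB@11
I5 mul r5 <- r4,r4: IF@6 ID@9 stall=2 (RAW on I4.r4 (WB@11)) EX@12 MEM@13 WB@14
I6 mul r5 <- r4,r4: IF@9 ID@12 stall=0 (-) EX@13 MEM@14 WB@15

Answer: 5 6 7 8 11 14 15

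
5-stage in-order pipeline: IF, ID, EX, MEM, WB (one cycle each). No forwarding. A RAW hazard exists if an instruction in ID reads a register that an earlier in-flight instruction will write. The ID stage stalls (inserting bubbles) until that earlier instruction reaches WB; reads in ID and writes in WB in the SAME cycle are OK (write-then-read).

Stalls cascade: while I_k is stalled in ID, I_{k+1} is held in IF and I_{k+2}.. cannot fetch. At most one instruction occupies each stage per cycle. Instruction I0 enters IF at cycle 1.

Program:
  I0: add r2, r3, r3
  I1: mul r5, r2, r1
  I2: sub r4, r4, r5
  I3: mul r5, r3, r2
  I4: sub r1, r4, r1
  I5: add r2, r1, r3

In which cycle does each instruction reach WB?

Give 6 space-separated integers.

Answer: 5 8 11 12 14 17

Derivation:
I0 add r2 <- r3,r3: IF@1 ID@2 stall=0 (-) EX@3 MEM@4 WB@5
I1 mul r5 <- r2,r1: IF@2 ID@3 stall=2 (RAW on I0.r2 (WB@5)) EX@6 MEM@7 WB@8
I2 sub r4 <- r4,r5: IF@3 ID@6 stall=2 (RAW on I1.r5 (WB@8)) EX@9 MEM@10 WB@11
I3 mul r5 <- r3,r2: IF@6 ID@9 stall=0 (-) EX@10 MEM@11 WB@12
I4 sub r1 <- r4,r1: IF@9 ID@10 stall=1 (RAW on I2.r4 (WB@11)) EX@12 MEM@13 WB@14
I5 add r2 <- r1,r3: IF@10 ID@12 stall=2 (RAW on I4.r1 (WB@14)) EX@15 MEM@16 WB@17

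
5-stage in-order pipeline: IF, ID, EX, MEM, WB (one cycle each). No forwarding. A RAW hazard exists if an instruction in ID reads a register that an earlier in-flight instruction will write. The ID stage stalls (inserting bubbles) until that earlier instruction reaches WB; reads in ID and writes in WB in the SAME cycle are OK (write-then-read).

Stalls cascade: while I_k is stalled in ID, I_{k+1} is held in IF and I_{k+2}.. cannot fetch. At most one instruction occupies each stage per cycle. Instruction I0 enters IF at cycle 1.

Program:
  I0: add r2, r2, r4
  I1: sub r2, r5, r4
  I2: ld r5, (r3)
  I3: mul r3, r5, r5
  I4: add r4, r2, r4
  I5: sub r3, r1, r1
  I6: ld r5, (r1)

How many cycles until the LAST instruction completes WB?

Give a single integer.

Answer: 13

Derivation:
I0 add r2 <- r2,r4: IF@1 ID@2 stall=0 (-) EX@3 MEM@4 WB@5
I1 sub r2 <- r5,r4: IF@2 ID@3 stall=0 (-) EX@4 MEM@5 WB@6
I2 ld r5 <- r3: IF@3 ID@4 stall=0 (-) EX@5 MEM@6 WB@7
I3 mul r3 <- r5,r5: IF@4 ID@5 stall=2 (RAW on I2.r5 (WB@7)) EX@8 MEM@9 WB@10
I4 add r4 <- r2,r4: IF@5 ID@8 stall=0 (-) EX@9 MEM@10 WB@11
I5 sub r3 <- r1,r1: IF@8 ID@9 stall=0 (-) EX@10 MEM@11 WB@12
I6 ld r5 <- r1: IF@9 ID@10 stall=0 (-) EX@11 MEM@12 WB@13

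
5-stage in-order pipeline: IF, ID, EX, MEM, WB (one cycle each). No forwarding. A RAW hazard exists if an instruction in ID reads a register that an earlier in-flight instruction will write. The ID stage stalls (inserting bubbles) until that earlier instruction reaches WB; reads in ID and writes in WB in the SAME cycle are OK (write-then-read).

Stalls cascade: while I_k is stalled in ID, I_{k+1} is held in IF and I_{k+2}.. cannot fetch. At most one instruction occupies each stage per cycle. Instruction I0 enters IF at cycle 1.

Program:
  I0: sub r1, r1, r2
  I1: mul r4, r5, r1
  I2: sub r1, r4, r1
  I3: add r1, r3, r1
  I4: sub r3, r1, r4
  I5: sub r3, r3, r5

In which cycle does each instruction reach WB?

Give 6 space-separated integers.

Answer: 5 8 11 14 17 20

Derivation:
I0 sub r1 <- r1,r2: IF@1 ID@2 stall=0 (-) EX@3 MEM@4 WB@5
I1 mul r4 <- r5,r1: IF@2 ID@3 stall=2 (RAW on I0.r1 (WB@5)) EX@6 MEM@7 WB@8
I2 sub r1 <- r4,r1: IF@3 ID@6 stall=2 (RAW on I1.r4 (WB@8)) EX@9 MEM@10 WB@11
I3 add r1 <- r3,r1: IF@6 ID@9 stall=2 (RAW on I2.r1 (WB@11)) EX@12 MEM@13 WB@14
I4 sub r3 <- r1,r4: IF@9 ID@12 stall=2 (RAW on I3.r1 (WB@14)) EX@15 MEM@16 WB@17
I5 sub r3 <- r3,r5: IF@12 ID@15 stall=2 (RAW on I4.r3 (WB@17)) EX@18 MEM@19 WB@20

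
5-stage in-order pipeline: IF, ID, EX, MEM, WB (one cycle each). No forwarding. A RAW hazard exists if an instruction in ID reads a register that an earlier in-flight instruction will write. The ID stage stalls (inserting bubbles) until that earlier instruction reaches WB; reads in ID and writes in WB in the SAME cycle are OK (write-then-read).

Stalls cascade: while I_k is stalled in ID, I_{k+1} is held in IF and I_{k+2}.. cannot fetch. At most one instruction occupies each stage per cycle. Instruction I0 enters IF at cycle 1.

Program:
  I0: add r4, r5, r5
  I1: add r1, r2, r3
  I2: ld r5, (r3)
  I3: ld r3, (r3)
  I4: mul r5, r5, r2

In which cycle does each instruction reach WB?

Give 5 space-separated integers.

I0 add r4 <- r5,r5: IF@1 ID@2 stall=0 (-) EX@3 MEM@4 WB@5
I1 add r1 <- r2,r3: IF@2 ID@3 stall=0 (-) EX@4 MEM@5 WB@6
I2 ld r5 <- r3: IF@3 ID@4 stall=0 (-) EX@5 MEM@6 WB@7
I3 ld r3 <- r3: IF@4 ID@5 stall=0 (-) EX@6 MEM@7 WB@8
I4 mul r5 <- r5,r2: IF@5 ID@6 stall=1 (RAW on I2.r5 (WB@7)) EX@8 MEM@9 WB@10

Answer: 5 6 7 8 10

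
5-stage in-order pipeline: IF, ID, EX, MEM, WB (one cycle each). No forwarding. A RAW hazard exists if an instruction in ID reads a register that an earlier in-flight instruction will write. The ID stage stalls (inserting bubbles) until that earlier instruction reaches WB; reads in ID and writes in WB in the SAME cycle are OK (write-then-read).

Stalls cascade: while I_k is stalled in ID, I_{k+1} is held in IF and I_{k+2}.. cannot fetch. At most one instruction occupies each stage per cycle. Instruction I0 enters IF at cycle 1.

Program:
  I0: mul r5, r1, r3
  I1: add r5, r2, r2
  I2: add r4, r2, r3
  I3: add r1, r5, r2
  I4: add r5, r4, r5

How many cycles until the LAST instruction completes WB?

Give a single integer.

Answer: 10

Derivation:
I0 mul r5 <- r1,r3: IF@1 ID@2 stall=0 (-) EX@3 MEM@4 WB@5
I1 add r5 <- r2,r2: IF@2 ID@3 stall=0 (-) EX@4 MEM@5 WB@6
I2 add r4 <- r2,r3: IF@3 ID@4 stall=0 (-) EX@5 MEM@6 WB@7
I3 add r1 <- r5,r2: IF@4 ID@5 stall=1 (RAW on I1.r5 (WB@6)) EX@7 MEM@8 WB@9
I4 add r5 <- r4,r5: IF@5 ID@7 stall=0 (-) EX@8 MEM@9 WB@10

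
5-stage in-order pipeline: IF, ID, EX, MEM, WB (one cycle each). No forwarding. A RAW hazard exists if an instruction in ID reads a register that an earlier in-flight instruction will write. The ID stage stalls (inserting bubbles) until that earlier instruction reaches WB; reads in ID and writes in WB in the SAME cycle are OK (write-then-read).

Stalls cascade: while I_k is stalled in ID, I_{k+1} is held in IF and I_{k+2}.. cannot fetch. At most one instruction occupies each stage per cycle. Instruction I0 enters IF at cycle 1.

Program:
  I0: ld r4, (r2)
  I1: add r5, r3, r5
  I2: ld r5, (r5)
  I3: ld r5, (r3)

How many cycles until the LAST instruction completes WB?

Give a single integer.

I0 ld r4 <- r2: IF@1 ID@2 stall=0 (-) EX@3 MEM@4 WB@5
I1 add r5 <- r3,r5: IF@2 ID@3 stall=0 (-) EX@4 MEM@5 WB@6
I2 ld r5 <- r5: IF@3 ID@4 stall=2 (RAW on I1.r5 (WB@6)) EX@7 MEM@8 WB@9
I3 ld r5 <- r3: IF@4 ID@7 stall=0 (-) EX@8 MEM@9 WB@10

Answer: 10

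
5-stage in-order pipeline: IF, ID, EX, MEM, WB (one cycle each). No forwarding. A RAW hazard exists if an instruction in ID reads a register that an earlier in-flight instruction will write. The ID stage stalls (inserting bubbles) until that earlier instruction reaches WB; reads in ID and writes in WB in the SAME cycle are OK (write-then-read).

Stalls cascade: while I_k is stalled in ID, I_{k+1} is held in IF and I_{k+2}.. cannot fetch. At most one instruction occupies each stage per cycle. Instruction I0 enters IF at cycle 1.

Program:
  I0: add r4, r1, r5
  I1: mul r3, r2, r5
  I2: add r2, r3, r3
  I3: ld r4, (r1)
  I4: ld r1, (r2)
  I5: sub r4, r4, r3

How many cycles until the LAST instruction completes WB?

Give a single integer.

I0 add r4 <- r1,r5: IF@1 ID@2 stall=0 (-) EX@3 MEM@4 WB@5
I1 mul r3 <- r2,r5: IF@2 ID@3 stall=0 (-) EX@4 MEM@5 WB@6
I2 add r2 <- r3,r3: IF@3 ID@4 stall=2 (RAW on I1.r3 (WB@6)) EX@7 MEM@8 WB@9
I3 ld r4 <- r1: IF@4 ID@7 stall=0 (-) EX@8 MEM@9 WB@10
I4 ld r1 <- r2: IF@7 ID@8 stall=1 (RAW on I2.r2 (WB@9)) EX@10 MEM@11 WB@12
I5 sub r4 <- r4,r3: IF@8 ID@10 stall=0 (-) EX@11 MEM@12 WB@13

Answer: 13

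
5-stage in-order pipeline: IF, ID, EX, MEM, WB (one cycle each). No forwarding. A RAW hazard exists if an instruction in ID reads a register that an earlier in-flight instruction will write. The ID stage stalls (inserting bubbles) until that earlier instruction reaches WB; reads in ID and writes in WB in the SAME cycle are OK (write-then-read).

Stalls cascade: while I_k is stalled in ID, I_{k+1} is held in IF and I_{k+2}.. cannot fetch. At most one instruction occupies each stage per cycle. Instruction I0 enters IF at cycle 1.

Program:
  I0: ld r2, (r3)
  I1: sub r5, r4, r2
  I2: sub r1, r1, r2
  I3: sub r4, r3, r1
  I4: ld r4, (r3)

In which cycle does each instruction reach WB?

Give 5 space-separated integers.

I0 ld r2 <- r3: IF@1 ID@2 stall=0 (-) EX@3 MEM@4 WB@5
I1 sub r5 <- r4,r2: IF@2 ID@3 stall=2 (RAW on I0.r2 (WB@5)) EX@6 MEM@7 WB@8
I2 sub r1 <- r1,r2: IF@3 ID@6 stall=0 (-) EX@7 MEM@8 WB@9
I3 sub r4 <- r3,r1: IF@6 ID@7 stall=2 (RAW on I2.r1 (WB@9)) EX@10 MEM@11 WB@12
I4 ld r4 <- r3: IF@7 ID@10 stall=0 (-) EX@11 MEM@12 WB@13

Answer: 5 8 9 12 13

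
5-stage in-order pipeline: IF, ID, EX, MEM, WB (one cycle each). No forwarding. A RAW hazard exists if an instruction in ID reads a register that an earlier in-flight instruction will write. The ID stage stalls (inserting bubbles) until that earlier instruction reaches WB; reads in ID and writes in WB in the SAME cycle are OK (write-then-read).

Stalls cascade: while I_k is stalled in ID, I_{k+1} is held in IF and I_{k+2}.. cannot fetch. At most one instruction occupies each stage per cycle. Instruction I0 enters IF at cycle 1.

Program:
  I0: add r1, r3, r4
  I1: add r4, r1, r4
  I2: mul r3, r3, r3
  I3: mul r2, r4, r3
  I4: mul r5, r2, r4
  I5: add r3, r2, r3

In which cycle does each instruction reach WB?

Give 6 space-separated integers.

I0 add r1 <- r3,r4: IF@1 ID@2 stall=0 (-) EX@3 MEM@4 WB@5
I1 add r4 <- r1,r4: IF@2 ID@3 stall=2 (RAW on I0.r1 (WB@5)) EX@6 MEM@7 WB@8
I2 mul r3 <- r3,r3: IF@3 ID@6 stall=0 (-) EX@7 MEM@8 WB@9
I3 mul r2 <- r4,r3: IF@6 ID@7 stall=2 (RAW on I2.r3 (WB@9)) EX@10 MEM@11 WB@12
I4 mul r5 <- r2,r4: IF@7 ID@10 stall=2 (RAW on I3.r2 (WB@12)) EX@13 MEM@14 WB@15
I5 add r3 <- r2,r3: IF@10 ID@13 stall=0 (-) EX@14 MEM@15 WB@16

Answer: 5 8 9 12 15 16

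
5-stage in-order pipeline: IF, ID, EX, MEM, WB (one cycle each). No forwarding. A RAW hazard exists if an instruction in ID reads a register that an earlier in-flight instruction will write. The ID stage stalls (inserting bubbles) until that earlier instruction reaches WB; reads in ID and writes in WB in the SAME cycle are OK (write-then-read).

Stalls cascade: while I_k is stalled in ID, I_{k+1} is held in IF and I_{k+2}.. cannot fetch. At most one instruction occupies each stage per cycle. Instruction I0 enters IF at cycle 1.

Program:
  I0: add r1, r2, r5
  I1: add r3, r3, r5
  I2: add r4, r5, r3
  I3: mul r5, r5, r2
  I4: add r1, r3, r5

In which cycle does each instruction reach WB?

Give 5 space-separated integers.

Answer: 5 6 9 10 13

Derivation:
I0 add r1 <- r2,r5: IF@1 ID@2 stall=0 (-) EX@3 MEM@4 WB@5
I1 add r3 <- r3,r5: IF@2 ID@3 stall=0 (-) EX@4 MEM@5 WB@6
I2 add r4 <- r5,r3: IF@3 ID@4 stall=2 (RAW on I1.r3 (WB@6)) EX@7 MEM@8 WB@9
I3 mul r5 <- r5,r2: IF@4 ID@7 stall=0 (-) EX@8 MEM@9 WB@10
I4 add r1 <- r3,r5: IF@7 ID@8 stall=2 (RAW on I3.r5 (WB@10)) EX@11 MEM@12 WB@13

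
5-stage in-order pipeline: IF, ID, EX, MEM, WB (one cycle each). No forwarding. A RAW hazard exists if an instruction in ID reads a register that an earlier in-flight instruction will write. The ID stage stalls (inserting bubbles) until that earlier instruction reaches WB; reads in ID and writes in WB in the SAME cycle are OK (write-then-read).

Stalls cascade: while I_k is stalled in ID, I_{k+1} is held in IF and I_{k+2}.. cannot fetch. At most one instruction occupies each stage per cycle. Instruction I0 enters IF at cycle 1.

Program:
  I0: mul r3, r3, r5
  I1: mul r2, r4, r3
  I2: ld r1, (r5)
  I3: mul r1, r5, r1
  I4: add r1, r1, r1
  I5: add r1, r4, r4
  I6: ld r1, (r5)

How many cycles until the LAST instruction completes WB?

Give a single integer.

Answer: 17

Derivation:
I0 mul r3 <- r3,r5: IF@1 ID@2 stall=0 (-) EX@3 MEM@4 WB@5
I1 mul r2 <- r4,r3: IF@2 ID@3 stall=2 (RAW on I0.r3 (WB@5)) EX@6 MEM@7 WB@8
I2 ld r1 <- r5: IF@3 ID@6 stall=0 (-) EX@7 MEM@8 WB@9
I3 mul r1 <- r5,r1: IF@6 ID@7 stall=2 (RAW on I2.r1 (WB@9)) EX@10 MEM@11 WB@12
I4 add r1 <- r1,r1: IF@7 ID@10 stall=2 (RAW on I3.r1 (WB@12)) EX@13 MEM@14 WB@15
I5 add r1 <- r4,r4: IF@10 ID@13 stall=0 (-) EX@14 MEM@15 WB@16
I6 ld r1 <- r5: IF@13 ID@14 stall=0 (-) EX@15 MEM@16 WB@17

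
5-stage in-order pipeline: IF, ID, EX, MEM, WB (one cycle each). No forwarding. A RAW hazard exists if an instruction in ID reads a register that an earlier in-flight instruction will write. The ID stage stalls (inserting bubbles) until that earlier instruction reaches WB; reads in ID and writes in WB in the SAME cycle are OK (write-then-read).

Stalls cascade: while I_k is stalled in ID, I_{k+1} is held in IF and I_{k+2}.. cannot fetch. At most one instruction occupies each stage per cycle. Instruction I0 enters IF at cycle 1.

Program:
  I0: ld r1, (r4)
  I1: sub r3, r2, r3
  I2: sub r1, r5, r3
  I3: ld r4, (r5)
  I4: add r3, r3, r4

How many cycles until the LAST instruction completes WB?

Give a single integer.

Answer: 13

Derivation:
I0 ld r1 <- r4: IF@1 ID@2 stall=0 (-) EX@3 MEM@4 WB@5
I1 sub r3 <- r2,r3: IF@2 ID@3 stall=0 (-) EX@4 MEM@5 WB@6
I2 sub r1 <- r5,r3: IF@3 ID@4 stall=2 (RAW on I1.r3 (WB@6)) EX@7 MEM@8 WB@9
I3 ld r4 <- r5: IF@4 ID@7 stall=0 (-) EX@8 MEM@9 WB@10
I4 add r3 <- r3,r4: IF@7 ID@8 stall=2 (RAW on I3.r4 (WB@10)) EX@11 MEM@12 WB@13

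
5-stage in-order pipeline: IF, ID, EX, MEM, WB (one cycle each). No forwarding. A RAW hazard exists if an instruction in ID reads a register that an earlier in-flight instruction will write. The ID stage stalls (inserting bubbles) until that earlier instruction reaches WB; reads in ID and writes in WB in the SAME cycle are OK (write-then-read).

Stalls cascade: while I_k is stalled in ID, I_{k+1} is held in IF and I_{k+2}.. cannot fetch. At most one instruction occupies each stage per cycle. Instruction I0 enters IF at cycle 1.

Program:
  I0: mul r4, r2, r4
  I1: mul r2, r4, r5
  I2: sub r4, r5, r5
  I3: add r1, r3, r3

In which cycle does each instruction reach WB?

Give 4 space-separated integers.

I0 mul r4 <- r2,r4: IF@1 ID@2 stall=0 (-) EX@3 MEM@4 WB@5
I1 mul r2 <- r4,r5: IF@2 ID@3 stall=2 (RAW on I0.r4 (WB@5)) EX@6 MEM@7 WB@8
I2 sub r4 <- r5,r5: IF@3 ID@6 stall=0 (-) EX@7 MEM@8 WB@9
I3 add r1 <- r3,r3: IF@6 ID@7 stall=0 (-) EX@8 MEM@9 WB@10

Answer: 5 8 9 10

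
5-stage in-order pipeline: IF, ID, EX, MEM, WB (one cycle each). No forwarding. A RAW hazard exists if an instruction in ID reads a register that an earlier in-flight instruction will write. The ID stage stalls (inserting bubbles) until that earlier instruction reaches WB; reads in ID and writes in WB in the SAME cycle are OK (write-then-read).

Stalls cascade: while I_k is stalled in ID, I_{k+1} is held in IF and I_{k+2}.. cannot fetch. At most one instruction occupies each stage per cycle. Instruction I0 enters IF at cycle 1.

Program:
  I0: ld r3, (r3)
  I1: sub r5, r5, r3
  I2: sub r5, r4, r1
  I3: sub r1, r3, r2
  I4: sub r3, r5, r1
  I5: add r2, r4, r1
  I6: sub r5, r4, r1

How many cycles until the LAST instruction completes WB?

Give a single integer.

Answer: 15

Derivation:
I0 ld r3 <- r3: IF@1 ID@2 stall=0 (-) EX@3 MEM@4 WB@5
I1 sub r5 <- r5,r3: IF@2 ID@3 stall=2 (RAW on I0.r3 (WB@5)) EX@6 MEM@7 WB@8
I2 sub r5 <- r4,r1: IF@3 ID@6 stall=0 (-) EX@7 MEM@8 WB@9
I3 sub r1 <- r3,r2: IF@6 ID@7 stall=0 (-) EX@8 MEM@9 WB@10
I4 sub r3 <- r5,r1: IF@7 ID@8 stall=2 (RAW on I3.r1 (WB@10)) EX@11 MEM@12 WB@13
I5 add r2 <- r4,r1: IF@8 ID@11 stall=0 (-) EX@12 MEM@13 WB@14
I6 sub r5 <- r4,r1: IF@11 ID@12 stall=0 (-) EX@13 MEM@14 WB@15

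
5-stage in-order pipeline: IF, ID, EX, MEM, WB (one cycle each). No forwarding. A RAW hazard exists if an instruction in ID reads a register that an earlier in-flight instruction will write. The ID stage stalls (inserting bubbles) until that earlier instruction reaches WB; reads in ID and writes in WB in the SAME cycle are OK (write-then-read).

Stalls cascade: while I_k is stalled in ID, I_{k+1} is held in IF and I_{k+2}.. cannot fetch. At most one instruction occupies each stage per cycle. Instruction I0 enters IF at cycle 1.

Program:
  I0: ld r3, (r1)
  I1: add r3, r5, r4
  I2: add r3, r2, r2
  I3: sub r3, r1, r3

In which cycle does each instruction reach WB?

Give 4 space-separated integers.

I0 ld r3 <- r1: IF@1 ID@2 stall=0 (-) EX@3 MEM@4 WB@5
I1 add r3 <- r5,r4: IF@2 ID@3 stall=0 (-) EX@4 MEM@5 WB@6
I2 add r3 <- r2,r2: IF@3 ID@4 stall=0 (-) EX@5 MEM@6 WB@7
I3 sub r3 <- r1,r3: IF@4 ID@5 stall=2 (RAW on I2.r3 (WB@7)) EX@8 MEM@9 WB@10

Answer: 5 6 7 10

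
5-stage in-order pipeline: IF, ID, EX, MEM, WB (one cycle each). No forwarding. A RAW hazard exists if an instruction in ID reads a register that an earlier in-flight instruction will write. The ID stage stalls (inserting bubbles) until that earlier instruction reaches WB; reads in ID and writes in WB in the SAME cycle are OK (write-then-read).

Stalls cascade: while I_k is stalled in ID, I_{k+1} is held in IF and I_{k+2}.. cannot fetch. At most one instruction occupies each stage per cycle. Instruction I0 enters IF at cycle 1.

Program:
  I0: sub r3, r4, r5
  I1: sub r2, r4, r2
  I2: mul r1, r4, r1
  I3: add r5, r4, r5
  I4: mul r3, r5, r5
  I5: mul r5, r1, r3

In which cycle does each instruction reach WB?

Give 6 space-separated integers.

I0 sub r3 <- r4,r5: IF@1 ID@2 stall=0 (-) EX@3 MEM@4 WB@5
I1 sub r2 <- r4,r2: IF@2 ID@3 stall=0 (-) EX@4 MEM@5 WB@6
I2 mul r1 <- r4,r1: IF@3 ID@4 stall=0 (-) EX@5 MEM@6 WB@7
I3 add r5 <- r4,r5: IF@4 ID@5 stall=0 (-) EX@6 MEM@7 WB@8
I4 mul r3 <- r5,r5: IF@5 ID@6 stall=2 (RAW on I3.r5 (WB@8)) EX@9 MEM@10 WB@11
I5 mul r5 <- r1,r3: IF@6 ID@9 stall=2 (RAW on I4.r3 (WB@11)) EX@12 MEM@13 WB@14

Answer: 5 6 7 8 11 14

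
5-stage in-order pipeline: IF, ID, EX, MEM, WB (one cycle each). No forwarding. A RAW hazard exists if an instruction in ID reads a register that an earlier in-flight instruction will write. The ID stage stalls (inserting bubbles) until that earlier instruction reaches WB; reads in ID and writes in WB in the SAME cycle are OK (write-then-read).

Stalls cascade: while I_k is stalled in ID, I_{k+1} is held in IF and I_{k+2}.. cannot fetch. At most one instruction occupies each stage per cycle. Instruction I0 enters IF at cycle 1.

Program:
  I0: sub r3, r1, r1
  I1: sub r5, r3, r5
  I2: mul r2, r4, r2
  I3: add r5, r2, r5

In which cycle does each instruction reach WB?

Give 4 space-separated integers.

Answer: 5 8 9 12

Derivation:
I0 sub r3 <- r1,r1: IF@1 ID@2 stall=0 (-) EX@3 MEM@4 WB@5
I1 sub r5 <- r3,r5: IF@2 ID@3 stall=2 (RAW on I0.r3 (WB@5)) EX@6 MEM@7 WB@8
I2 mul r2 <- r4,r2: IF@3 ID@6 stall=0 (-) EX@7 MEM@8 WB@9
I3 add r5 <- r2,r5: IF@6 ID@7 stall=2 (RAW on I2.r2 (WB@9)) EX@10 MEM@11 WB@12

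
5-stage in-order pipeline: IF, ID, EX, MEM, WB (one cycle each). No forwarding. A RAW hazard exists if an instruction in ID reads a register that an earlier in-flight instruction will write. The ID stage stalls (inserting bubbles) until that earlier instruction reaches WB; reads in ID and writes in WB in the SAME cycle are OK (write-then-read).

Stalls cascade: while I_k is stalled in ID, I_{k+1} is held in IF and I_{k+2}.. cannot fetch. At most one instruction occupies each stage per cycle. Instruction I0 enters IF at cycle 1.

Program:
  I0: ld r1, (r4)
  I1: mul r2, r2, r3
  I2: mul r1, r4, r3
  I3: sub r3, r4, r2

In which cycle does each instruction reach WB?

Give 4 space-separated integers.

I0 ld r1 <- r4: IF@1 ID@2 stall=0 (-) EX@3 MEM@4 WB@5
I1 mul r2 <- r2,r3: IF@2 ID@3 stall=0 (-) EX@4 MEM@5 WB@6
I2 mul r1 <- r4,r3: IF@3 ID@4 stall=0 (-) EX@5 MEM@6 WB@7
I3 sub r3 <- r4,r2: IF@4 ID@5 stall=1 (RAW on I1.r2 (WB@6)) EX@7 MEM@8 WB@9

Answer: 5 6 7 9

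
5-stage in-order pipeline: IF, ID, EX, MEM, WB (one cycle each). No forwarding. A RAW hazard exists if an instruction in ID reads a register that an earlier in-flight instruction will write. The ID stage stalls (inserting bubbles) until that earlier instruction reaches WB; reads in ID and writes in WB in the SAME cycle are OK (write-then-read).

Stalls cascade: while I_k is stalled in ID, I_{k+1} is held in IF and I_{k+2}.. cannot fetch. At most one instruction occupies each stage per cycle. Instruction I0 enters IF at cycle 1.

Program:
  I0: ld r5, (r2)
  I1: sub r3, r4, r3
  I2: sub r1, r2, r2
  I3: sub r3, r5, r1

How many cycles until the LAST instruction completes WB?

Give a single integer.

Answer: 10

Derivation:
I0 ld r5 <- r2: IF@1 ID@2 stall=0 (-) EX@3 MEM@4 WB@5
I1 sub r3 <- r4,r3: IF@2 ID@3 stall=0 (-) EX@4 MEM@5 WB@6
I2 sub r1 <- r2,r2: IF@3 ID@4 stall=0 (-) EX@5 MEM@6 WB@7
I3 sub r3 <- r5,r1: IF@4 ID@5 stall=2 (RAW on I2.r1 (WB@7)) EX@8 MEM@9 WB@10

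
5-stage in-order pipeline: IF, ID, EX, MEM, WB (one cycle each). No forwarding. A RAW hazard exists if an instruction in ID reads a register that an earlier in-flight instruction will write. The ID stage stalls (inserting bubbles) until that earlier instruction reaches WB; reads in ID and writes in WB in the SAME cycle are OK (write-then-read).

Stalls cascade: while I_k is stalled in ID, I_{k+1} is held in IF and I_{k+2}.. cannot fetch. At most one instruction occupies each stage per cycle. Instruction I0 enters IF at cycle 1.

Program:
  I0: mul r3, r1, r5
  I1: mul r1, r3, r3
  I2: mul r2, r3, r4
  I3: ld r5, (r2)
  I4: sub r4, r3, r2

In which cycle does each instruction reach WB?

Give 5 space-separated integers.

Answer: 5 8 9 12 13

Derivation:
I0 mul r3 <- r1,r5: IF@1 ID@2 stall=0 (-) EX@3 MEM@4 WB@5
I1 mul r1 <- r3,r3: IF@2 ID@3 stall=2 (RAW on I0.r3 (WB@5)) EX@6 MEM@7 WB@8
I2 mul r2 <- r3,r4: IF@3 ID@6 stall=0 (-) EX@7 MEM@8 WB@9
I3 ld r5 <- r2: IF@6 ID@7 stall=2 (RAW on I2.r2 (WB@9)) EX@10 MEM@11 WB@12
I4 sub r4 <- r3,r2: IF@7 ID@10 stall=0 (-) EX@11 MEM@12 WB@13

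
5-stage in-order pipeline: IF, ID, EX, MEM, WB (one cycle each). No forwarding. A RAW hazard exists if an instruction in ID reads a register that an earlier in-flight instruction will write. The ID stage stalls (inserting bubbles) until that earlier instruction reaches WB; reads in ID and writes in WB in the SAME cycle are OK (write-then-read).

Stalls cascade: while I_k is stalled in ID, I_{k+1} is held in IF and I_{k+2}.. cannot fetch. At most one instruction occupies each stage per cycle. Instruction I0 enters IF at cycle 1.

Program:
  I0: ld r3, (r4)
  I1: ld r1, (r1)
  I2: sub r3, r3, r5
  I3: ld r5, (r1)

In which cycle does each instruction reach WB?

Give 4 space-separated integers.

I0 ld r3 <- r4: IF@1 ID@2 stall=0 (-) EX@3 MEM@4 WB@5
I1 ld r1 <- r1: IF@2 ID@3 stall=0 (-) EX@4 MEM@5 WB@6
I2 sub r3 <- r3,r5: IF@3 ID@4 stall=1 (RAW on I0.r3 (WB@5)) EX@6 MEM@7 WB@8
I3 ld r5 <- r1: IF@4 ID@6 stall=0 (-) EX@7 MEM@8 WB@9

Answer: 5 6 8 9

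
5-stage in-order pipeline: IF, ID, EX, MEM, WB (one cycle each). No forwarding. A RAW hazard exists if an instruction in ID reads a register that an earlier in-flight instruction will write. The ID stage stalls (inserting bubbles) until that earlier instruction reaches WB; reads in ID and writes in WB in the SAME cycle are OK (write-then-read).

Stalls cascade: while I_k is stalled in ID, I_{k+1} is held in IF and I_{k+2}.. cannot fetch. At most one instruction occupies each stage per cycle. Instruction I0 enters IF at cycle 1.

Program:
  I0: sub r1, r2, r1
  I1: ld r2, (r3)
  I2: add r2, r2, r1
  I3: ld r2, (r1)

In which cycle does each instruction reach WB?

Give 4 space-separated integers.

Answer: 5 6 9 10

Derivation:
I0 sub r1 <- r2,r1: IF@1 ID@2 stall=0 (-) EX@3 MEM@4 WB@5
I1 ld r2 <- r3: IF@2 ID@3 stall=0 (-) EX@4 MEM@5 WB@6
I2 add r2 <- r2,r1: IF@3 ID@4 stall=2 (RAW on I1.r2 (WB@6)) EX@7 MEM@8 WB@9
I3 ld r2 <- r1: IF@4 ID@7 stall=0 (-) EX@8 MEM@9 WB@10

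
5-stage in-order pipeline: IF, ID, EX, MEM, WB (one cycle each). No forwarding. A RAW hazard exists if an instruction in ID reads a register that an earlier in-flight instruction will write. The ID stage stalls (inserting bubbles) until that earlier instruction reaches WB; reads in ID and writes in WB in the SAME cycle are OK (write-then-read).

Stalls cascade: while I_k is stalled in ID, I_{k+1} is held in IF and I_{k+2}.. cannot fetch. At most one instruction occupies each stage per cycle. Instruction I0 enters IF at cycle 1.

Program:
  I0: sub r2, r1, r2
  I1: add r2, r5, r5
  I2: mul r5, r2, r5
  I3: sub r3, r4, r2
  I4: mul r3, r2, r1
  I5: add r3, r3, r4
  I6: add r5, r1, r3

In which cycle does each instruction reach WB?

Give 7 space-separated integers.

Answer: 5 6 9 10 11 14 17

Derivation:
I0 sub r2 <- r1,r2: IF@1 ID@2 stall=0 (-) EX@3 MEM@4 WB@5
I1 add r2 <- r5,r5: IF@2 ID@3 stall=0 (-) EX@4 MEM@5 WB@6
I2 mul r5 <- r2,r5: IF@3 ID@4 stall=2 (RAW on I1.r2 (WB@6)) EX@7 MEM@8 WB@9
I3 sub r3 <- r4,r2: IF@4 ID@7 stall=0 (-) EX@8 MEM@9 WB@10
I4 mul r3 <- r2,r1: IF@7 ID@8 stall=0 (-) EX@9 MEM@10 WB@11
I5 add r3 <- r3,r4: IF@8 ID@9 stall=2 (RAW on I4.r3 (WB@11)) EX@12 MEM@13 WB@14
I6 add r5 <- r1,r3: IF@9 ID@12 stall=2 (RAW on I5.r3 (WB@14)) EX@15 MEM@16 WB@17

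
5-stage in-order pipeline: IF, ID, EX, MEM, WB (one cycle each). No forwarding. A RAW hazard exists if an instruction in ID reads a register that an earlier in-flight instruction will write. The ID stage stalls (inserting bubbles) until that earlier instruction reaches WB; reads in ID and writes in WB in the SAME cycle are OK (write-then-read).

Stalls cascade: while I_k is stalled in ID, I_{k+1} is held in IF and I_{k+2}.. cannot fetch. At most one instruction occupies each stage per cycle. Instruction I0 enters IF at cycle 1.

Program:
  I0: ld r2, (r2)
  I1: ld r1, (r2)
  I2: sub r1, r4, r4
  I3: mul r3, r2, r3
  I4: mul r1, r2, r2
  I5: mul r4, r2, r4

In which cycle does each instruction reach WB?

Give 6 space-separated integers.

Answer: 5 8 9 10 11 12

Derivation:
I0 ld r2 <- r2: IF@1 ID@2 stall=0 (-) EX@3 MEM@4 WB@5
I1 ld r1 <- r2: IF@2 ID@3 stall=2 (RAW on I0.r2 (WB@5)) EX@6 MEM@7 WB@8
I2 sub r1 <- r4,r4: IF@3 ID@6 stall=0 (-) EX@7 MEM@8 WB@9
I3 mul r3 <- r2,r3: IF@6 ID@7 stall=0 (-) EX@8 MEM@9 WB@10
I4 mul r1 <- r2,r2: IF@7 ID@8 stall=0 (-) EX@9 MEM@10 WB@11
I5 mul r4 <- r2,r4: IF@8 ID@9 stall=0 (-) EX@10 MEM@11 WB@12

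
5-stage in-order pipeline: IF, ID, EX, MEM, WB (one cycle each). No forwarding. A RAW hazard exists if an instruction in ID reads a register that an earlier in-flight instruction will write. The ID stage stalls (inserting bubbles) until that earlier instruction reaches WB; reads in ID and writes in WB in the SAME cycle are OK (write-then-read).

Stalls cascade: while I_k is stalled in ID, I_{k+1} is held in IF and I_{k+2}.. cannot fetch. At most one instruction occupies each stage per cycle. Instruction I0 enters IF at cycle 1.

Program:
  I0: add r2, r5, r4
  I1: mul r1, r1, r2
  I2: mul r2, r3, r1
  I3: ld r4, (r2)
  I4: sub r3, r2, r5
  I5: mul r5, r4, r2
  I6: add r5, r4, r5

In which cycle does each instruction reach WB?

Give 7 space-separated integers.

I0 add r2 <- r5,r4: IF@1 ID@2 stall=0 (-) EX@3 MEM@4 WB@5
I1 mul r1 <- r1,r2: IF@2 ID@3 stall=2 (RAW on I0.r2 (WB@5)) EX@6 MEM@7 WB@8
I2 mul r2 <- r3,r1: IF@3 ID@6 stall=2 (RAW on I1.r1 (WB@8)) EX@9 MEM@10 WB@11
I3 ld r4 <- r2: IF@6 ID@9 stall=2 (RAW on I2.r2 (WB@11)) EX@12 MEM@13 WB@14
I4 sub r3 <- r2,r5: IF@9 ID@12 stall=0 (-) EX@13 MEM@14 WB@15
I5 mul r5 <- r4,r2: IF@12 ID@13 stall=1 (RAW on I3.r4 (WB@14)) EX@15 MEM@16 WB@17
I6 add r5 <- r4,r5: IF@13 ID@15 stall=2 (RAW on I5.r5 (WB@17)) EX@18 MEM@19 WB@20

Answer: 5 8 11 14 15 17 20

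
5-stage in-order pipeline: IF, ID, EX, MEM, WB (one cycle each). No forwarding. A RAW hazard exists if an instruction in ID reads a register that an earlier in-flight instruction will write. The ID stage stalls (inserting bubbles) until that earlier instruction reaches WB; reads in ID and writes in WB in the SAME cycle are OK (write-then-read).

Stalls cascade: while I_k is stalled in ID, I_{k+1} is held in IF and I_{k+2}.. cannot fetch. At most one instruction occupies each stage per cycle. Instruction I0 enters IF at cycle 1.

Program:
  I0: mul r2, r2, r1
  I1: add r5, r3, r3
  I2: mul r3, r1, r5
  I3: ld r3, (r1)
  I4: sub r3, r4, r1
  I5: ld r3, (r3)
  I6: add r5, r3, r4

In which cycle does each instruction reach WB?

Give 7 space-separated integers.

Answer: 5 6 9 10 11 14 17

Derivation:
I0 mul r2 <- r2,r1: IF@1 ID@2 stall=0 (-) EX@3 MEM@4 WB@5
I1 add r5 <- r3,r3: IF@2 ID@3 stall=0 (-) EX@4 MEM@5 WB@6
I2 mul r3 <- r1,r5: IF@3 ID@4 stall=2 (RAW on I1.r5 (WB@6)) EX@7 MEM@8 WB@9
I3 ld r3 <- r1: IF@4 ID@7 stall=0 (-) EX@8 MEM@9 WB@10
I4 sub r3 <- r4,r1: IF@7 ID@8 stall=0 (-) EX@9 MEM@10 WB@11
I5 ld r3 <- r3: IF@8 ID@9 stall=2 (RAW on I4.r3 (WB@11)) EX@12 MEM@13 WB@14
I6 add r5 <- r3,r4: IF@9 ID@12 stall=2 (RAW on I5.r3 (WB@14)) EX@15 MEM@16 WB@17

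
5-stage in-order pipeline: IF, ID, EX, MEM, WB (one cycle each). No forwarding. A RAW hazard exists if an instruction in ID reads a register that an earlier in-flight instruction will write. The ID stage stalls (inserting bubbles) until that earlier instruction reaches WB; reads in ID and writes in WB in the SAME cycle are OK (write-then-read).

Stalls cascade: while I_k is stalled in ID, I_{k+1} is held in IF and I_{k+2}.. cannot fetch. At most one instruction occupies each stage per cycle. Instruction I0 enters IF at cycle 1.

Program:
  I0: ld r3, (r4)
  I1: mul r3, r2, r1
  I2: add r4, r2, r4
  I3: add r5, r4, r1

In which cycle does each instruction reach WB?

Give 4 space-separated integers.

I0 ld r3 <- r4: IF@1 ID@2 stall=0 (-) EX@3 MEM@4 WB@5
I1 mul r3 <- r2,r1: IF@2 ID@3 stall=0 (-) EX@4 MEM@5 WB@6
I2 add r4 <- r2,r4: IF@3 ID@4 stall=0 (-) EX@5 MEM@6 WB@7
I3 add r5 <- r4,r1: IF@4 ID@5 stall=2 (RAW on I2.r4 (WB@7)) EX@8 MEM@9 WB@10

Answer: 5 6 7 10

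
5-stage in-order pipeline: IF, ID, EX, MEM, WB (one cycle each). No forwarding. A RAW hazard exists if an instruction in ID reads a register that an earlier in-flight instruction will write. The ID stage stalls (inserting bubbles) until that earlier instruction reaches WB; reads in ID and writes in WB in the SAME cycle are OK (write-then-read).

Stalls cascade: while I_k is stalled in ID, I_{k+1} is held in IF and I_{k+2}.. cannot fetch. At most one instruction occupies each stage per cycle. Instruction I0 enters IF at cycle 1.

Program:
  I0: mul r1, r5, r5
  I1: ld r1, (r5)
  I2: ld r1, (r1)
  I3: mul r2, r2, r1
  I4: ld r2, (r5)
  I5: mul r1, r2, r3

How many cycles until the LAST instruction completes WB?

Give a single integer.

I0 mul r1 <- r5,r5: IF@1 ID@2 stall=0 (-) EX@3 MEM@4 WB@5
I1 ld r1 <- r5: IF@2 ID@3 stall=0 (-) EX@4 MEM@5 WB@6
I2 ld r1 <- r1: IF@3 ID@4 stall=2 (RAW on I1.r1 (WB@6)) EX@7 MEM@8 WB@9
I3 mul r2 <- r2,r1: IF@4 ID@7 stall=2 (RAW on I2.r1 (WB@9)) EX@10 MEM@11 WB@12
I4 ld r2 <- r5: IF@7 ID@10 stall=0 (-) EX@11 MEM@12 WB@13
I5 mul r1 <- r2,r3: IF@10 ID@11 stall=2 (RAW on I4.r2 (WB@13)) EX@14 MEM@15 WB@16

Answer: 16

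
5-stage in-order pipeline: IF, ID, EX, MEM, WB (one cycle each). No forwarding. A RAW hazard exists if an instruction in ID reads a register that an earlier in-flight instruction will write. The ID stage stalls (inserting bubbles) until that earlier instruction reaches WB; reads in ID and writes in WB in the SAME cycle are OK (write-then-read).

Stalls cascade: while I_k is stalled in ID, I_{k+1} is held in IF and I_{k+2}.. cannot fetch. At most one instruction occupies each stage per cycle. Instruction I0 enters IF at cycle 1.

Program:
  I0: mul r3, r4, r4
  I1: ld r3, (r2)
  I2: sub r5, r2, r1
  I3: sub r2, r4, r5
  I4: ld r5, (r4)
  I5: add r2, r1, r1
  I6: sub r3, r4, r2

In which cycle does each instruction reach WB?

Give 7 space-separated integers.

I0 mul r3 <- r4,r4: IF@1 ID@2 stall=0 (-) EX@3 MEM@4 WB@5
I1 ld r3 <- r2: IF@2 ID@3 stall=0 (-) EX@4 MEM@5 WB@6
I2 sub r5 <- r2,r1: IF@3 ID@4 stall=0 (-) EX@5 MEM@6 WB@7
I3 sub r2 <- r4,r5: IF@4 ID@5 stall=2 (RAW on I2.r5 (WB@7)) EX@8 MEM@9 WB@10
I4 ld r5 <- r4: IF@5 ID@8 stall=0 (-) EX@9 MEM@10 WB@11
I5 add r2 <- r1,r1: IF@8 ID@9 stall=0 (-) EX@10 MEM@11 WB@12
I6 sub r3 <- r4,r2: IF@9 ID@10 stall=2 (RAW on I5.r2 (WB@12)) EX@13 MEM@14 WB@15

Answer: 5 6 7 10 11 12 15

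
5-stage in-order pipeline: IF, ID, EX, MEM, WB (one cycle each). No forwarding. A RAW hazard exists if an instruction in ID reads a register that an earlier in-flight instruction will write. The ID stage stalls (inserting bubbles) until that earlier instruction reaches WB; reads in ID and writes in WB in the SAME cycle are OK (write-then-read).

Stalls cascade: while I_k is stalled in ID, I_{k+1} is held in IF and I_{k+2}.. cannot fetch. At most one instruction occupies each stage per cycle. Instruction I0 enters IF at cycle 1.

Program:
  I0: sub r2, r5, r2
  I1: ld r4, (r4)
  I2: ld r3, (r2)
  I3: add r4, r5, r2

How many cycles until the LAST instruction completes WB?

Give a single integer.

Answer: 9

Derivation:
I0 sub r2 <- r5,r2: IF@1 ID@2 stall=0 (-) EX@3 MEM@4 WB@5
I1 ld r4 <- r4: IF@2 ID@3 stall=0 (-) EX@4 MEM@5 WB@6
I2 ld r3 <- r2: IF@3 ID@4 stall=1 (RAW on I0.r2 (WB@5)) EX@6 MEM@7 WB@8
I3 add r4 <- r5,r2: IF@4 ID@6 stall=0 (-) EX@7 MEM@8 WB@9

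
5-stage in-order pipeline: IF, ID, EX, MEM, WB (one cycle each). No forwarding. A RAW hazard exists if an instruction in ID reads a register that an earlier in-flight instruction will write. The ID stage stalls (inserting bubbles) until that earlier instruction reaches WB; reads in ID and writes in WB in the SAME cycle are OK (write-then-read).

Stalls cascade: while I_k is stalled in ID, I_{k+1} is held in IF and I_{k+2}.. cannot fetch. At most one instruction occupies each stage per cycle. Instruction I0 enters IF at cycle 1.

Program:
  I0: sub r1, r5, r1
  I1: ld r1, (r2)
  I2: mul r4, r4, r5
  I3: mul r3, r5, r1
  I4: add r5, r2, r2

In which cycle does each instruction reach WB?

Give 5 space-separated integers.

Answer: 5 6 7 9 10

Derivation:
I0 sub r1 <- r5,r1: IF@1 ID@2 stall=0 (-) EX@3 MEM@4 WB@5
I1 ld r1 <- r2: IF@2 ID@3 stall=0 (-) EX@4 MEM@5 WB@6
I2 mul r4 <- r4,r5: IF@3 ID@4 stall=0 (-) EX@5 MEM@6 WB@7
I3 mul r3 <- r5,r1: IF@4 ID@5 stall=1 (RAW on I1.r1 (WB@6)) EX@7 MEM@8 WB@9
I4 add r5 <- r2,r2: IF@5 ID@7 stall=0 (-) EX@8 MEM@9 WB@10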